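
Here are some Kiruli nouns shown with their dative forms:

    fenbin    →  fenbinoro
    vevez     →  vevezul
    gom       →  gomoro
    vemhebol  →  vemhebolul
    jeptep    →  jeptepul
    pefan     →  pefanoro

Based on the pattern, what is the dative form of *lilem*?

Looking at the final consonant of each stem: -oro when the stem ends in a nasal (*fenbin*, *gom*, *pefan*); -ul when the stem ends in a non-nasal consonant (*vevez*, *vemhebol*, *jeptep*).
Since the final consonant of *lilem* is /m/ (a nasal), it takes -oro, giving *lilemoro*.

lilemoro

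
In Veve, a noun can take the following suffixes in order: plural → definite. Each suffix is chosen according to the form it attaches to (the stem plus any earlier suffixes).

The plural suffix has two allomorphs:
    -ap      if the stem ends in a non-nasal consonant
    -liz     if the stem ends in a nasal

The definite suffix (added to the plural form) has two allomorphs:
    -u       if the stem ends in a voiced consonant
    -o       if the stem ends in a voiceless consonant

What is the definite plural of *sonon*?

*sonon*: final consonant = /n/, a nasal → -liz → *sononliz*.
Since the final consonant of the plural form *sononliz* is /z/ (voiced), it takes -u, giving *sononlizu*.

sononlizu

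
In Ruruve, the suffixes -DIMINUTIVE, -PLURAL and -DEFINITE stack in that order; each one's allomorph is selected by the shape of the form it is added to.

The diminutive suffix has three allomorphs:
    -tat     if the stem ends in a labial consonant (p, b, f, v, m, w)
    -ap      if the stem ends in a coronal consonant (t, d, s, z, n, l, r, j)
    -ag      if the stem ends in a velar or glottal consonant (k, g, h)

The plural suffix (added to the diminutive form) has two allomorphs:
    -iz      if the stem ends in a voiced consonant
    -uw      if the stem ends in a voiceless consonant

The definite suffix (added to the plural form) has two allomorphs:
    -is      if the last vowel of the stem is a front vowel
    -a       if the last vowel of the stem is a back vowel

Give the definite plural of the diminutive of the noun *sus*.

The final consonant of *sus* is /s/, which is coronal, so the diminutive suffix is -ap, giving *susap*.
The final consonant of the diminutive form *susap* is /p/, which is voiceless, so the plural suffix is -uw, giving *susapuw*.
The plural form *susapuw*: last vowel = /u/, a back vowel → -a → *susapuwa*.

susapuwa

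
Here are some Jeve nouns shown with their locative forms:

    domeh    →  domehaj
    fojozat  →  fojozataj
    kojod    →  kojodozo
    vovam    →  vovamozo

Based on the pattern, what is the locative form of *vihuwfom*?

vihuwfomozo

The pattern is voicing of the final consonant: -aj when the stem ends in a voiceless consonant (*domeh*, *fojozat*); -ozo when the stem ends in a voiced consonant (*kojod*, *vovam*).
*vihuwfom* — final consonant /m/ (voiced) → -ozo → *vihuwfomozo*.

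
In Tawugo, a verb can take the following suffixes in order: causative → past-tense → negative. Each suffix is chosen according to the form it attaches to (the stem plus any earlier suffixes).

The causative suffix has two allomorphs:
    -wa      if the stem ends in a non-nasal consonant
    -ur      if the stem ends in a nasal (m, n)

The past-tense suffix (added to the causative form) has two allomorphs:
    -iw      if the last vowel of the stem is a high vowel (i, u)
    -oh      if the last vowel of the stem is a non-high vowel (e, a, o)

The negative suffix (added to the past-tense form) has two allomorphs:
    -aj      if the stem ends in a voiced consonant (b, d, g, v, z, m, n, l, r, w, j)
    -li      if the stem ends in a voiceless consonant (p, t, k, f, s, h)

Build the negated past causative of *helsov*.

helsovwaohli

Since the final consonant of *helsov* is /v/ (non-nasal), it takes -wa, giving *helsovwa*.
Since the last vowel of the causative form *helsovwa* is /a/ (a non-high vowel), it takes -oh, giving *helsovwaoh*.
The past-tense form *helsovwaoh* — final consonant /h/ (voiceless) → -li → *helsovwaohli*.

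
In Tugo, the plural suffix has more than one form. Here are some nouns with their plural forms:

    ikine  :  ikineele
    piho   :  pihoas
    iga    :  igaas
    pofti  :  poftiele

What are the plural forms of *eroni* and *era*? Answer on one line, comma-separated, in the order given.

Looking at the last vowel of each stem: -ele when the last vowel of the stem is a front vowel (*ikine*, *pofti*); -as when the last vowel of the stem is a back vowel (*piho*, *iga*).
*eroni*: last vowel = /i/, a front vowel → -ele → *eroniele*.
*era*: last vowel = /a/, a back vowel → -as → *eraas*.

eroniele, eraas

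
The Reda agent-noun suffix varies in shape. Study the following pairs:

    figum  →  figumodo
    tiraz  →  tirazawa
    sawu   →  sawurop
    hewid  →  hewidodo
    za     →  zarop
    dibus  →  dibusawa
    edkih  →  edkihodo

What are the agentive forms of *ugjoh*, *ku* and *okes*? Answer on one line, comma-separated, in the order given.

The alternation tracks the final sound of the stem — -awa when the stem ends in a sibilant (*tiraz*, *dibus*); -odo when the stem ends in a non-sibilant consonant (*figum*, *hewid*, *edkih*); -rop when the stem ends in a vowel (*sawu*, *za*).
The final sound of *ugjoh* is /h/, which is a non-sibilant consonant, so the suffix is -odo, giving *ugjohodo*.
Since the final sound of *ku* is /u/ (a vowel), it takes -rop, giving *kurop*.
*okes*: final sound = /s/, a sibilant → -awa → *okesawa*.

ugjohodo, kurop, okesawa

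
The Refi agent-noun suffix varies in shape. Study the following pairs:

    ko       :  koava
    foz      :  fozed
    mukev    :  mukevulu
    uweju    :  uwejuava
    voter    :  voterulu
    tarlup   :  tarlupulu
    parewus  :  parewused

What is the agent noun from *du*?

duava

Looking at the final sound of each stem: -ed when the stem ends in a sibilant (*foz*, *parewus*); -ulu when the stem ends in a non-sibilant consonant (*mukev*, *voter*, *tarlup*); -ava when the stem ends in a vowel (*ko*, *uweju*).
*du*: final sound = /u/, a vowel → -ava → *duava*.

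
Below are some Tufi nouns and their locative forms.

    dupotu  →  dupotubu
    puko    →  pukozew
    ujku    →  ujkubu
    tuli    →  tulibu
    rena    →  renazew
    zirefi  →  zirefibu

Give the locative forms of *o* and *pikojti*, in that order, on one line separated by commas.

ozew, pikojtibu

The alternation tracks the last vowel of the stem — -bu when the last vowel of the stem is a high vowel (*dupotu*, *ujku*, *tuli*, *zirefi*); -zew when the last vowel of the stem is a non-high vowel (*puko*, *rena*).
Since the last vowel of *o* is /o/ (a non-high vowel), it takes -zew, giving *ozew*.
Since the last vowel of *pikojti* is /i/ (a high vowel), it takes -bu, giving *pikojtibu*.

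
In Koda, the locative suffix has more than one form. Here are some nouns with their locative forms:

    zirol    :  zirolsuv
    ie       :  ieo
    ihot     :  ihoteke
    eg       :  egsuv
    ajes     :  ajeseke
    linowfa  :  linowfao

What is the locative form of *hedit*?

hediteke

Looking at the final sound of each stem: -eke when the stem ends in a voiceless consonant (*ihot*, *ajes*); -suv when the stem ends in a voiced consonant (*zirol*, *eg*); -o when the stem ends in a vowel (*ie*, *linowfa*).
*hedit* — final sound /t/ (a voiceless consonant) → -eke → *hediteke*.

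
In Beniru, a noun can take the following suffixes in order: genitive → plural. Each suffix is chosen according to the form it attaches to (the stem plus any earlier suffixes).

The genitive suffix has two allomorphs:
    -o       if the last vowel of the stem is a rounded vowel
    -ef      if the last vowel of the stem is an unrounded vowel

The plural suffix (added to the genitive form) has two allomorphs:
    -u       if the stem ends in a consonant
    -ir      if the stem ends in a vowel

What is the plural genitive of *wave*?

*wave* — last vowel /e/ (an unrounded vowel) → -ef → *waveef*.
The genitive form *waveef* — final sound /f/ (a consonant) → -u → *waveefu*.

waveefu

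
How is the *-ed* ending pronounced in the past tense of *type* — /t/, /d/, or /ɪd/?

/t/

The stem *type* ends in a voiceless consonant other than /t/.
The -ed suffix is realized as /ɪd/ after /t, d/; as /t/ after other voiceless consonants; and as /d/ after other voiced sounds.
So -ed on *type* is pronounced /t/.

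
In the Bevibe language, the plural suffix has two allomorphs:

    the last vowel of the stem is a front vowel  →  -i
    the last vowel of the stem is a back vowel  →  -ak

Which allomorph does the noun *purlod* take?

-ak

*purlod*: last vowel = /o/, a back vowel → -ak.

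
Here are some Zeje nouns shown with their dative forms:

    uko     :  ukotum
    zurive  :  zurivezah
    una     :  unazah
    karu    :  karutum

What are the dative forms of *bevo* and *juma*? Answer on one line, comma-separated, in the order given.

bevotum, jumazah

The pattern is rounding harmony: -tum when the last vowel of the stem is a rounded vowel (*uko*, *karu*); -zah when the last vowel of the stem is an unrounded vowel (*zurive*, *una*).
Since the last vowel of *bevo* is /o/ (a rounded vowel), it takes -tum, giving *bevotum*.
*juma* — last vowel /a/ (an unrounded vowel) → -zah → *jumazah*.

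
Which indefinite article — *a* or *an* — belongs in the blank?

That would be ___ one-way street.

a

The indefinite article is chosen by the initial *sound* of the following word, not its spelling.
*one-way* begins with the sound /wʌ/ (*one* pronounced /wʌn/) — a consonant sound.
So the article is *a*: That would be a one-way street.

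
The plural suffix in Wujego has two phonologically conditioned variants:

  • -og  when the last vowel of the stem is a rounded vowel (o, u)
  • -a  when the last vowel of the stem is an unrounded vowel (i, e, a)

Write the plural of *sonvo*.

The last vowel of *sonvo* is /o/, which is a rounded vowel, so the suffix is -og, giving *sonvoog*.

sonvoog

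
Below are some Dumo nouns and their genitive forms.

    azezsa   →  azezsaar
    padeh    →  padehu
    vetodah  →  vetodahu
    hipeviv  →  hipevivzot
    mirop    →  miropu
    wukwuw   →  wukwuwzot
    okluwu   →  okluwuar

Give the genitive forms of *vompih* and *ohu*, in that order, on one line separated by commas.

vompihu, ohuar

Looking at the final sound of each stem: -u when the stem ends in a voiceless consonant (*padeh*, *vetodah*, *mirop*); -zot when the stem ends in a voiced consonant (*hipeviv*, *wukwuw*); -ar when the stem ends in a vowel (*azezsa*, *okluwu*).
*vompih*: final sound = /h/, a voiceless consonant → -u → *vompihu*.
Since the final sound of *ohu* is /u/ (a vowel), it takes -ar, giving *ohuar*.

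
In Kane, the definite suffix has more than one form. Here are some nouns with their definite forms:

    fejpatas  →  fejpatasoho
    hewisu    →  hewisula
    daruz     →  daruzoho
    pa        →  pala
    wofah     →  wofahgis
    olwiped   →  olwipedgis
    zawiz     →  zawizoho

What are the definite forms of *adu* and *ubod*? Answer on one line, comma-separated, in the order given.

adula, ubodgis

The suffix is conditioned by the final sound: -oho when the stem ends in a sibilant (*fejpatas*, *daruz*, *zawiz*); -gis when the stem ends in a non-sibilant consonant (*wofah*, *olwiped*); -la when the stem ends in a vowel (*hewisu*, *pa*).
*adu* — final sound /u/ (a vowel) → -la → *adula*.
Since the final sound of *ubod* is /d/ (a non-sibilant consonant), it takes -gis, giving *ubodgis*.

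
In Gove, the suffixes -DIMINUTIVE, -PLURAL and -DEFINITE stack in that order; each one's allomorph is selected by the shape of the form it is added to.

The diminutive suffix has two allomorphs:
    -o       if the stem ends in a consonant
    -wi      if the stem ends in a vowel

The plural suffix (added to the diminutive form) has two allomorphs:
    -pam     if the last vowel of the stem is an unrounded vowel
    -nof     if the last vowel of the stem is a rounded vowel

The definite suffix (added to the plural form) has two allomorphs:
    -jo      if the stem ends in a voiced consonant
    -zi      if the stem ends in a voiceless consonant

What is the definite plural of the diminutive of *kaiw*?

kaiwonofzi

*kaiw*: final sound = /w/, a consonant → -o → *kaiwo*.
Since the last vowel of the diminutive form *kaiwo* is /o/ (a rounded vowel), it takes -nof, giving *kaiwonof*.
The final consonant of the plural form *kaiwonof* is /f/, which is voiceless, so the definite suffix is -zi, giving *kaiwonofzi*.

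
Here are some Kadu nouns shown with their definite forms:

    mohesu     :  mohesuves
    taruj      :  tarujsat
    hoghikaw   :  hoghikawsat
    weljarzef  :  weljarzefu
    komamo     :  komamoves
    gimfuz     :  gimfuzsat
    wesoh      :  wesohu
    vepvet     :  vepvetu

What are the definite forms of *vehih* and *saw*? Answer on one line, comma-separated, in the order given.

Looking at the final sound of each stem: -u when the stem ends in a voiceless consonant (*weljarzef*, *wesoh*, *vepvet*); -sat when the stem ends in a voiced consonant (*taruj*, *hoghikaw*, *gimfuz*); -ves when the stem ends in a vowel (*mohesu*, *komamo*).
The final sound of *vehih* is /h/, which is a voiceless consonant, so the suffix is -u, giving *vehihu*.
The final sound of *saw* is /w/, which is a voiced consonant, so the suffix is -sat, giving *sawsat*.

vehihu, sawsat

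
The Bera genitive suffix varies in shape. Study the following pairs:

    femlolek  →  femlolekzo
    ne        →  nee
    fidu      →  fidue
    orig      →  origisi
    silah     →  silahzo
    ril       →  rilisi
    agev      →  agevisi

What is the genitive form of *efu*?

The suffix is conditioned by the final sound: -zo when the stem ends in a voiceless consonant (*femlolek*, *silah*); -isi when the stem ends in a voiced consonant (*orig*, *ril*, *agev*); -e when the stem ends in a vowel (*ne*, *fidu*).
Since the final sound of *efu* is /u/ (a vowel), it takes -e, giving *efue*.

efue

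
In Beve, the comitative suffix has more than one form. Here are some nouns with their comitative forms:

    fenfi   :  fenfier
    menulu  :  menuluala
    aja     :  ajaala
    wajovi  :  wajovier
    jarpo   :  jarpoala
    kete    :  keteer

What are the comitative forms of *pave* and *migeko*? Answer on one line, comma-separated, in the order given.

paveer, migekoala

Looking at the last vowel of each stem: -er when the last vowel of the stem is a front vowel (*fenfi*, *wajovi*, *kete*); -ala when the last vowel of the stem is a back vowel (*menulu*, *aja*, *jarpo*).
*pave*: last vowel = /e/, a front vowel → -er → *paveer*.
Since the last vowel of *migeko* is /o/ (a back vowel), it takes -ala, giving *migekoala*.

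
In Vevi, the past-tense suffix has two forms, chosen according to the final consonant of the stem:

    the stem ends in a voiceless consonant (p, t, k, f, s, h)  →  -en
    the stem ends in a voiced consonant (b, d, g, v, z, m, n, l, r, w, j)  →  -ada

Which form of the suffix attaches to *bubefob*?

*bubefob*: final consonant = /b/, voiced → -ada.

-ada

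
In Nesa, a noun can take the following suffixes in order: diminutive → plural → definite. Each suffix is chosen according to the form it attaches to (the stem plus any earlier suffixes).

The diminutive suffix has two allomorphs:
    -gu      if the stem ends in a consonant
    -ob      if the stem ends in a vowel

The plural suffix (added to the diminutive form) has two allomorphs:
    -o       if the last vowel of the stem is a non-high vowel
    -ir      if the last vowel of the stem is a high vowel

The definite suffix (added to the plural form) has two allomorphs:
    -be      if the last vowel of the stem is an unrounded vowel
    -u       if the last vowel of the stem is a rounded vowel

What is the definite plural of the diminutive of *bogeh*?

bogehguirbe

*bogeh* — final sound /h/ (a consonant) → -gu → *bogehgu*.
Since the last vowel of the diminutive form *bogehgu* is /u/ (a high vowel), it takes -ir, giving *bogehguir*.
Since the last vowel of the plural form *bogehguir* is /i/ (an unrounded vowel), it takes -be, giving *bogehguirbe*.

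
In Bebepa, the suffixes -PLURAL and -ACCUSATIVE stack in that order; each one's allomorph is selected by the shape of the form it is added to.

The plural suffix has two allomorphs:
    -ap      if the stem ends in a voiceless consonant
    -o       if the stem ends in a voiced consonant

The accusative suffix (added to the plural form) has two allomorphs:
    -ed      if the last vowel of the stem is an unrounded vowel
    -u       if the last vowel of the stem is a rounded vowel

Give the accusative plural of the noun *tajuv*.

tajuvou

*tajuv* — final consonant /v/ (voiced) → -o → *tajuvo*.
Since the last vowel of the plural form *tajuvo* is /o/ (a rounded vowel), it takes -u, giving *tajuvou*.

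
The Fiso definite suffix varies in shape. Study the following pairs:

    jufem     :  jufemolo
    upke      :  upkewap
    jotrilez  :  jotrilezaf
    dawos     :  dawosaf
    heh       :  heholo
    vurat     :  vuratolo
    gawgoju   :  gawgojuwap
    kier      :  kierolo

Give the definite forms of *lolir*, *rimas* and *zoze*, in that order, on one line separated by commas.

Looking at the final sound of each stem: -af when the stem ends in a sibilant (*jotrilez*, *dawos*); -olo when the stem ends in a non-sibilant consonant (*jufem*, *heh*, *vurat*, *kier*); -wap when the stem ends in a vowel (*upke*, *gawgoju*).
*lolir* — final sound /r/ (a non-sibilant consonant) → -olo → *lolirolo*.
*rimas* — final sound /s/ (a sibilant) → -af → *rimasaf*.
Since the final sound of *zoze* is /e/ (a vowel), it takes -wap, giving *zozewap*.

lolirolo, rimasaf, zozewap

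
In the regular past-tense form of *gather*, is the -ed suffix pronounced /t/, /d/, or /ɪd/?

The stem *gather* ends in a voiced sound other than /d/.
The -ed suffix is realized as /ɪd/ after /t, d/; as /t/ after other voiceless consonants; and as /d/ after other voiced sounds.
So -ed on *gather* is pronounced /d/.

/d/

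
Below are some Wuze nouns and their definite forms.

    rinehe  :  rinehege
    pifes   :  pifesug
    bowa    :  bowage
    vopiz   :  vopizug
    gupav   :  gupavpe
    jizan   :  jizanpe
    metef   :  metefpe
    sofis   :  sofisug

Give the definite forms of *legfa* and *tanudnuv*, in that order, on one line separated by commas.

legfage, tanudnuvpe

The alternation tracks the final sound of the stem — -ug when the stem ends in a sibilant (*pifes*, *vopiz*, *sofis*); -pe when the stem ends in a non-sibilant consonant (*gupav*, *jizan*, *metef*); -ge when the stem ends in a vowel (*rinehe*, *bowa*).
*legfa* — final sound /a/ (a vowel) → -ge → *legfage*.
Since the final sound of *tanudnuv* is /v/ (a non-sibilant consonant), it takes -pe, giving *tanudnuvpe*.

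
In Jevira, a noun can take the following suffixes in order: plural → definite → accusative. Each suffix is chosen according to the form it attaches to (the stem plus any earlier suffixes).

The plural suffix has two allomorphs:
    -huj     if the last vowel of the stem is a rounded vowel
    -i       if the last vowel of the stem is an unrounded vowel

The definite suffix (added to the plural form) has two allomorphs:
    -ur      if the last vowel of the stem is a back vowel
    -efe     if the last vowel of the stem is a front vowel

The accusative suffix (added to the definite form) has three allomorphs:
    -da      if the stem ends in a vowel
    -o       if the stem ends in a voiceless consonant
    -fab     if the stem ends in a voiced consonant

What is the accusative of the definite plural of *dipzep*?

dipzepiefeda

*dipzep*: last vowel = /e/, an unrounded vowel → -i → *dipzepi*.
The last vowel of the plural form *dipzepi* is /i/, which is a front vowel, so the definite suffix is -efe, giving *dipzepiefe*.
Since the final sound of the definite form *dipzepiefe* is /e/ (a vowel), it takes -da, giving *dipzepiefeda*.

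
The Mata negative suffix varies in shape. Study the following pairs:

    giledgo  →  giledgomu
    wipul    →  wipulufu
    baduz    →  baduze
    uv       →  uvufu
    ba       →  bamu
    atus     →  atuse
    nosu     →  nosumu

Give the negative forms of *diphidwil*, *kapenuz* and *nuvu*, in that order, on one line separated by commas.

The pattern is sibilance of the final sound: -e when the stem ends in a sibilant (*baduz*, *atus*); -ufu when the stem ends in a non-sibilant consonant (*wipul*, *uv*); -mu when the stem ends in a vowel (*giledgo*, *ba*, *nosu*).
Since the final sound of *diphidwil* is /l/ (a non-sibilant consonant), it takes -ufu, giving *diphidwilufu*.
Since the final sound of *kapenuz* is /z/ (a sibilant), it takes -e, giving *kapenuze*.
*nuvu*: final sound = /u/, a vowel → -mu → *nuvumu*.

diphidwilufu, kapenuze, nuvumu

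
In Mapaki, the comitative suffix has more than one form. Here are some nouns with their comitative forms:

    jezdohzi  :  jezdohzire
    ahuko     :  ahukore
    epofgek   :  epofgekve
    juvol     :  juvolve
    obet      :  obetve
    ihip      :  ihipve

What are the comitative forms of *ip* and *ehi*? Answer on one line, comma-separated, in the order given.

The alternation tracks the final sound of the stem — -ve when the stem ends in a consonant (*epofgek*, *juvol*, *obet*, *ihip*); -re when the stem ends in a vowel (*jezdohzi*, *ahuko*).
*ip*: final sound = /p/, a consonant → -ve → *ipve*.
The final sound of *ehi* is /i/, which is a vowel, so the suffix is -re, giving *ehire*.

ipve, ehire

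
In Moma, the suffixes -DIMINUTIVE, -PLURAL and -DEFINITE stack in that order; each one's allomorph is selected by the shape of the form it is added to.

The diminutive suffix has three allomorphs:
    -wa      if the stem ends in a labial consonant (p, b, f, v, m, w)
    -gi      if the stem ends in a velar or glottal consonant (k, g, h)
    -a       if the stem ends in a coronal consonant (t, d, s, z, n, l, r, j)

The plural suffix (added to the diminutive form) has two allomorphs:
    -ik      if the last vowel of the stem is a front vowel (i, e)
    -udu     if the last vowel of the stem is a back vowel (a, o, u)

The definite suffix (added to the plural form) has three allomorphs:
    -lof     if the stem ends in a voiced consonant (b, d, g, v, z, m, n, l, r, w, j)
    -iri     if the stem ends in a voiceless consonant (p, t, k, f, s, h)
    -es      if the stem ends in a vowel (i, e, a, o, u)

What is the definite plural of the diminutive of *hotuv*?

Since the final consonant of *hotuv* is /v/ (labial), it takes -wa, giving *hotuvwa*.
The diminutive form *hotuvwa* — last vowel /a/ (a back vowel) → -udu → *hotuvwaudu*.
The final sound of the plural form *hotuvwaudu* is /u/, which is a vowel, so the definite suffix is -es, giving *hotuvwaudues*.

hotuvwaudues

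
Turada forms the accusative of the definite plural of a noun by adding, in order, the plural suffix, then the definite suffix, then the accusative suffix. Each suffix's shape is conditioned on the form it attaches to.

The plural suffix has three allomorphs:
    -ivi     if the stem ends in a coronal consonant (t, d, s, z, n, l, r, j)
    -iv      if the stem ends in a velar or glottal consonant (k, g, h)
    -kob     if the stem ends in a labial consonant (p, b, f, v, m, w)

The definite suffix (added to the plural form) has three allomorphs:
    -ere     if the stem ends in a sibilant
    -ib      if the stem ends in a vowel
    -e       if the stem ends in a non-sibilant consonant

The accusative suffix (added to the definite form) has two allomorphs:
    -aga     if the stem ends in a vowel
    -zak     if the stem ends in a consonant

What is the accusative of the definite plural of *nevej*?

nevejiviibzak

*nevej* — final consonant /j/ (coronal) → -ivi → *nevejivi*.
Since the final sound of the plural form *nevejivi* is /i/ (a vowel), it takes -ib, giving *nevejiviib*.
Since the final sound of the definite form *nevejiviib* is /b/ (a consonant), it takes -zak, giving *nevejiviibzak*.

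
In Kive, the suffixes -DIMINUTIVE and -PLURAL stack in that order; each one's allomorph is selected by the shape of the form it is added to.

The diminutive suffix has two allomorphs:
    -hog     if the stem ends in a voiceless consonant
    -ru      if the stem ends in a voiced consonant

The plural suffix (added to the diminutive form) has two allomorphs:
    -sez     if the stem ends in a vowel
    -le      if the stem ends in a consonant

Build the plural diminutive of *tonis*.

The final consonant of *tonis* is /s/, which is voiceless, so the diminutive suffix is -hog, giving *tonishog*.
The diminutive form *tonishog* — final sound /g/ (a consonant) → -le → *tonishogle*.

tonishogle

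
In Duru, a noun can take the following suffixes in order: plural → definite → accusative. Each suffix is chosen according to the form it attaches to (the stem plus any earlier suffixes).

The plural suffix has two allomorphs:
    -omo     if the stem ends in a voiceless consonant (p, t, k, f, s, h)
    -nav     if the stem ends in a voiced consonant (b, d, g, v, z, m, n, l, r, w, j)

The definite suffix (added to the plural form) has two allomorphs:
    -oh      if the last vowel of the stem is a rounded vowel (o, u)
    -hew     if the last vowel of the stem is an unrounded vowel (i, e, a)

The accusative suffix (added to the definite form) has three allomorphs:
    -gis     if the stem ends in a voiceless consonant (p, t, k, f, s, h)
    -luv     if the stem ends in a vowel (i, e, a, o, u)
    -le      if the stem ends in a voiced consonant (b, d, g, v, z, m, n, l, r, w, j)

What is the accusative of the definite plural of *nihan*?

nihannavhewle

Since the final consonant of *nihan* is /n/ (voiced), it takes -nav, giving *nihannav*.
The plural form *nihannav*: last vowel = /a/, an unrounded vowel → -hew → *nihannavhew*.
The definite form *nihannavhew* — final sound /w/ (a voiced consonant) → -le → *nihannavhewle*.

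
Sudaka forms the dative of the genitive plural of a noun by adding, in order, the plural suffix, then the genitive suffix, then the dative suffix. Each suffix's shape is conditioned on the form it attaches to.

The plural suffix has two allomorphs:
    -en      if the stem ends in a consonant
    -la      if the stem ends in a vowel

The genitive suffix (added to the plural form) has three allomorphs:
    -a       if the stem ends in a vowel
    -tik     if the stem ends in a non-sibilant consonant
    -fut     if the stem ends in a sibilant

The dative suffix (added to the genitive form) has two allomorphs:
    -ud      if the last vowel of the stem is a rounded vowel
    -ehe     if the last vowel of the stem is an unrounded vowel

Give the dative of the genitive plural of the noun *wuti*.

Since the final sound of *wuti* is /i/ (a vowel), it takes -la, giving *wutila*.
The final sound of the plural form *wutila* is /a/, which is a vowel, so the genitive suffix is -a, giving *wutilaa*.
The genitive form *wutilaa*: last vowel = /a/, an unrounded vowel → -ehe → *wutilaaehe*.

wutilaaehe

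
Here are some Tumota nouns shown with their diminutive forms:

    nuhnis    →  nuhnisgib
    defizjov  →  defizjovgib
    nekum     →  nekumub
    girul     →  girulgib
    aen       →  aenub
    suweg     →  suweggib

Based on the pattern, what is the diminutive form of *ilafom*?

ilafomub

The suffix is conditioned by the final consonant: -ub when the stem ends in a nasal (*nekum*, *aen*); -gib when the stem ends in a non-nasal consonant (*nuhnis*, *defizjov*, *girul*, *suweg*).
*ilafom*: final consonant = /m/, a nasal → -ub → *ilafomub*.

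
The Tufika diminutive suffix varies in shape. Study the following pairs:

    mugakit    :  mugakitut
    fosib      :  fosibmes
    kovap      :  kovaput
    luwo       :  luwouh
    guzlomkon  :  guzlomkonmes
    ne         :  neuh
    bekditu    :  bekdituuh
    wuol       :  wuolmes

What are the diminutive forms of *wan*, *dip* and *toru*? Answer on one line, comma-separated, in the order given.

wanmes, diput, toruuh

The suffix is conditioned by the final sound: -ut when the stem ends in a voiceless consonant (*mugakit*, *kovap*); -mes when the stem ends in a voiced consonant (*fosib*, *guzlomkon*, *wuol*); -uh when the stem ends in a vowel (*luwo*, *ne*, *bekditu*).
*wan*: final sound = /n/, a voiced consonant → -mes → *wanmes*.
The final sound of *dip* is /p/, which is a voiceless consonant, so the suffix is -ut, giving *diput*.
The final sound of *toru* is /u/, which is a vowel, so the suffix is -uh, giving *toruuh*.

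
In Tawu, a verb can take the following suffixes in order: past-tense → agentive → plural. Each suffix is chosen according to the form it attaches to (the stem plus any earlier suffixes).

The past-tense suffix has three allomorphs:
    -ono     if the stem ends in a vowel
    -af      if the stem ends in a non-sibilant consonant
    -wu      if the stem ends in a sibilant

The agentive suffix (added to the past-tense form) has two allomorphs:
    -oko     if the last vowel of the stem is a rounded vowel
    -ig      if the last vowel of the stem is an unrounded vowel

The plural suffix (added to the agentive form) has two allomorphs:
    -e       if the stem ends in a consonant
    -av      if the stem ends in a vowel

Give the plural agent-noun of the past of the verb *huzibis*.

Since the final sound of *huzibis* is /s/ (a sibilant), it takes -wu, giving *huzibiswu*.
The past-tense form *huzibiswu* — last vowel /u/ (a rounded vowel) → -oko → *huzibiswuoko*.
Since the final sound of the agentive form *huzibiswuoko* is /o/ (a vowel), it takes -av, giving *huzibiswuokoav*.

huzibiswuokoav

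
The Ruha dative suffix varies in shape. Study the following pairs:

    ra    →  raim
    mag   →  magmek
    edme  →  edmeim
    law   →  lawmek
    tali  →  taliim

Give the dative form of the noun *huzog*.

The suffix is conditioned by the final sound: -mek when the stem ends in a consonant (*mag*, *law*); -im when the stem ends in a vowel (*ra*, *edme*, *tali*).
*huzog* — final sound /g/ (a consonant) → -mek → *huzogmek*.

huzogmek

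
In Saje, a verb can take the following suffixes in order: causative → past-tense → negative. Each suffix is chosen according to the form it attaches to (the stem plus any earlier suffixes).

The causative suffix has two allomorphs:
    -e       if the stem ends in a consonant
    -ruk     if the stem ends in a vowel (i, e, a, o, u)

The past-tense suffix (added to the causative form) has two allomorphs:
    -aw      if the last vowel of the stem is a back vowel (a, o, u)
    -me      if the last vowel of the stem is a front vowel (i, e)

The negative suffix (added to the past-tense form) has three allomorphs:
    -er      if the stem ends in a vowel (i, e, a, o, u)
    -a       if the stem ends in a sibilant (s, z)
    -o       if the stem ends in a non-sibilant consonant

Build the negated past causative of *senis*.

senisemeer

*senis* — final sound /s/ (a consonant) → -e → *senise*.
The last vowel of the causative form *senise* is /e/, which is a front vowel, so the past-tense suffix is -me, giving *seniseme*.
The past-tense form *seniseme* — final sound /e/ (a vowel) → -er → *senisemeer*.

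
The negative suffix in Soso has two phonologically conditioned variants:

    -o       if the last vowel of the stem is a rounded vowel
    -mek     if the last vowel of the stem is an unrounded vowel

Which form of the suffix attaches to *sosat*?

The last vowel of *sosat* is /a/, which is an unrounded vowel, so the suffix is -mek.

-mek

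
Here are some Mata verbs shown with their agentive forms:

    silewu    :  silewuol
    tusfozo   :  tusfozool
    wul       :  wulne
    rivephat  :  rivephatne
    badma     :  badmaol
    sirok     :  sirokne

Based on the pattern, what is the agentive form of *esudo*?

esudool

Looking at the final sound of each stem: -ne when the stem ends in a consonant (*wul*, *rivephat*, *sirok*); -ol when the stem ends in a vowel (*silewu*, *tusfozo*, *badma*).
*esudo*: final sound = /o/, a vowel → -ol → *esudool*.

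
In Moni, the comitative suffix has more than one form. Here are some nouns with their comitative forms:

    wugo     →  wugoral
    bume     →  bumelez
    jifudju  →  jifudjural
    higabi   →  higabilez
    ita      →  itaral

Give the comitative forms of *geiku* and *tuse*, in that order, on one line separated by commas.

The pattern is front/back vowel harmony: -lez when the last vowel of the stem is a front vowel (*bume*, *higabi*); -ral when the last vowel of the stem is a back vowel (*wugo*, *jifudju*, *ita*).
*geiku* — last vowel /u/ (a back vowel) → -ral → *geikural*.
*tuse*: last vowel = /e/, a front vowel → -lez → *tuselez*.

geikural, tuselez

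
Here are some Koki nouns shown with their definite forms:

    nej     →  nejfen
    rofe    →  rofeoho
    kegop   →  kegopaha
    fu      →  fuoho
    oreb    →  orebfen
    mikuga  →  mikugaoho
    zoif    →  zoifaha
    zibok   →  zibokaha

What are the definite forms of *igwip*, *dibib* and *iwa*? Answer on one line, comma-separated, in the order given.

igwipaha, dibibfen, iwaoho

The suffix is conditioned by the final sound: -aha when the stem ends in a voiceless consonant (*kegop*, *zoif*, *zibok*); -fen when the stem ends in a voiced consonant (*nej*, *oreb*); -oho when the stem ends in a vowel (*rofe*, *fu*, *mikuga*).
*igwip* — final sound /p/ (a voiceless consonant) → -aha → *igwipaha*.
*dibib* — final sound /b/ (a voiced consonant) → -fen → *dibibfen*.
*iwa*: final sound = /a/, a vowel → -oho → *iwaoho*.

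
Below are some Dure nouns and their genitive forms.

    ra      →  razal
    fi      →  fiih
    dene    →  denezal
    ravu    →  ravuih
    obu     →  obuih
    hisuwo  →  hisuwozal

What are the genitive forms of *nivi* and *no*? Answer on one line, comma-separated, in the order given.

niviih, nozal

The alternation tracks the last vowel of the stem — -ih when the last vowel of the stem is a high vowel (*fi*, *ravu*, *obu*); -zal when the last vowel of the stem is a non-high vowel (*ra*, *dene*, *hisuwo*).
The last vowel of *nivi* is /i/, which is a high vowel, so the suffix is -ih, giving *niviih*.
*no* — last vowel /o/ (a non-high vowel) → -zal → *nozal*.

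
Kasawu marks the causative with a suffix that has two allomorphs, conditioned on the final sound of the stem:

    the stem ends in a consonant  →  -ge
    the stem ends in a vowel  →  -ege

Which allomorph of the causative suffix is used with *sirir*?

Since the final sound of *sirir* is /r/ (a consonant), it takes -ge.

-ge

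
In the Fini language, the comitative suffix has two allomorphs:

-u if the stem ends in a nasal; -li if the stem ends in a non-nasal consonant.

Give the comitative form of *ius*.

Since the final consonant of *ius* is /s/ (non-nasal), it takes -li, giving *iusli*.

iusli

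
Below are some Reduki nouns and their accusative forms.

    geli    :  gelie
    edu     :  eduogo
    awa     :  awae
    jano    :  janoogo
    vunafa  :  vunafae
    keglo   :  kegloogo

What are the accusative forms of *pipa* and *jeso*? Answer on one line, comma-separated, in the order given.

pipae, jesoogo

Looking at the last vowel of each stem: -ogo when the last vowel of the stem is a rounded vowel (*edu*, *jano*, *keglo*); -e when the last vowel of the stem is an unrounded vowel (*geli*, *awa*, *vunafa*).
*pipa*: last vowel = /a/, an unrounded vowel → -e → *pipae*.
The last vowel of *jeso* is /o/, which is a rounded vowel, so the suffix is -ogo, giving *jesoogo*.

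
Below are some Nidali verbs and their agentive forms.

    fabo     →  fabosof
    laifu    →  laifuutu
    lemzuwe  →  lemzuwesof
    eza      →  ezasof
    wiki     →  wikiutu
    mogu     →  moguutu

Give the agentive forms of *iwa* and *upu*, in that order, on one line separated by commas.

The pattern is height harmony: -utu when the last vowel of the stem is a high vowel (*laifu*, *wiki*, *mogu*); -sof when the last vowel of the stem is a non-high vowel (*fabo*, *lemzuwe*, *eza*).
Since the last vowel of *iwa* is /a/ (a non-high vowel), it takes -sof, giving *iwasof*.
*upu* — last vowel /u/ (a high vowel) → -utu → *upuutu*.

iwasof, upuutu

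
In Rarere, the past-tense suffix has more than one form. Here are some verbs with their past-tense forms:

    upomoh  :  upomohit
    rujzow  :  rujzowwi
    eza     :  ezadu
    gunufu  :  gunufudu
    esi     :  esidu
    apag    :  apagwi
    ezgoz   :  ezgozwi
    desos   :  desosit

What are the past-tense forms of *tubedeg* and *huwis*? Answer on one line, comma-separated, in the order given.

tubedegwi, huwisit

The suffix is conditioned by the final sound: -it when the stem ends in a voiceless consonant (*upomoh*, *desos*); -wi when the stem ends in a voiced consonant (*rujzow*, *apag*, *ezgoz*); -du when the stem ends in a vowel (*eza*, *gunufu*, *esi*).
*tubedeg*: final sound = /g/, a voiced consonant → -wi → *tubedegwi*.
*huwis*: final sound = /s/, a voiceless consonant → -it → *huwisit*.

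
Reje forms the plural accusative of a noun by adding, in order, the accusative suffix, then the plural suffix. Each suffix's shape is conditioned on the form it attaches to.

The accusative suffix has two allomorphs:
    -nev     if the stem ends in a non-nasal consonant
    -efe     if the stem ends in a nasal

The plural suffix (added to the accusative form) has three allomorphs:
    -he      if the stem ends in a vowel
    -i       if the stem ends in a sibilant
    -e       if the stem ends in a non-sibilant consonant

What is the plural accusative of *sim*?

*sim*: final consonant = /m/, a nasal → -efe → *simefe*.
The accusative form *simefe*: final sound = /e/, a vowel → -he → *simefehe*.

simefehe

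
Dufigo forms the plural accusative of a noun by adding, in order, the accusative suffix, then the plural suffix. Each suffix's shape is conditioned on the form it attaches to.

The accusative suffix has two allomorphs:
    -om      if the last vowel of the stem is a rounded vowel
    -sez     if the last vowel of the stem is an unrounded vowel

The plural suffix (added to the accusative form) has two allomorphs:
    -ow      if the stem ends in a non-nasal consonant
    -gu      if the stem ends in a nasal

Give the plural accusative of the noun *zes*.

*zes*: last vowel = /e/, an unrounded vowel → -sez → *zessez*.
The final consonant of the accusative form *zessez* is /z/, which is non-nasal, so the plural suffix is -ow, giving *zessezow*.

zessezow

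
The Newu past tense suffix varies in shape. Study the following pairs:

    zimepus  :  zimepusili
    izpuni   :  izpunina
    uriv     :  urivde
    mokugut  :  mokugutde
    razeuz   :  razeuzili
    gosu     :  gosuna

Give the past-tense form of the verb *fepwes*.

Looking at the final sound of each stem: -ili when the stem ends in a sibilant (*zimepus*, *razeuz*); -de when the stem ends in a non-sibilant consonant (*uriv*, *mokugut*); -na when the stem ends in a vowel (*izpuni*, *gosu*).
The final sound of *fepwes* is /s/, which is a sibilant, so the suffix is -ili, giving *fepwesili*.

fepwesili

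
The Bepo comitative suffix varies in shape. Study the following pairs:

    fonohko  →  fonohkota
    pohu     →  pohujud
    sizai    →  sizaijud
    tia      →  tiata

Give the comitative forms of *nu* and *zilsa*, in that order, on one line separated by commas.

The pattern is height harmony: -jud when the last vowel of the stem is a high vowel (*pohu*, *sizai*); -ta when the last vowel of the stem is a non-high vowel (*fonohko*, *tia*).
The last vowel of *nu* is /u/, which is a high vowel, so the suffix is -jud, giving *nujud*.
Since the last vowel of *zilsa* is /a/ (a non-high vowel), it takes -ta, giving *zilsata*.

nujud, zilsata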